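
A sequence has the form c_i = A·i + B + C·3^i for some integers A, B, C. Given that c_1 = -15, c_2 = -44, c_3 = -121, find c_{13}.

The three given values yield: A + B + 3C = -15; 2A + B + 9C = -44; 3A + B + 27C = -121.
Subtracting the first from the second: A + 6C = -29.
Subtracting the second from the third: A + 18C = -77.
Solving: C = -4, A = -5, then B = 2.
Hence c_{13} = -5·13 + 2 + (-4)·1594323 = -6377355.

-6377355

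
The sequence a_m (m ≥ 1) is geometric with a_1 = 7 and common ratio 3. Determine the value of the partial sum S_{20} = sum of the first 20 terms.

12203745400

a_m = 7·3^(m-1).
S = 7·(3^20 - 1)/(3 - 1) = 7·(3486784401 - 1)/(2) = 12203745400.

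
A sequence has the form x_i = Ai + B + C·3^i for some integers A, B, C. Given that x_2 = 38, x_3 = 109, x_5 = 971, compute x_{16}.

At i = 2, 3, 5: 2A + B + 9C = 38; 3A + B + 27C = 109; 5A + B + 243C = 971.
Subtracting the first from the second: A + 18C = 71.
Subtracting the second from the third: 2A + 216C = 862.
Solving: C = 4, A = -1, then B = 4.
Hence x_{16} = -1·16 + 4 + 4·43046721 = 172186872.

172186872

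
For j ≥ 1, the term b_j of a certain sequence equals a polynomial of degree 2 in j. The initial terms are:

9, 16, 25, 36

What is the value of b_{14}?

256

1st diffs: 7, 9, 11.
2nd diffs: 2, 2 (constant).
Newton forward-difference form: b_j = 9 + 7·C(j-1,1) + 2·C(j-1,2).
At j = 14: j-1 = 13, so b_{14} = 9 + 91 + 156 = 256.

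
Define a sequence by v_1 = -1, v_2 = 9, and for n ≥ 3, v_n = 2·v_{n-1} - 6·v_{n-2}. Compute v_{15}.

Iterate the recurrence:
v_3 = 24;  v_4 = -6;  v_5 = -156;  …;  v_{12} = -11616;  v_{13} = 181824;  v_{14} = 433344;  v_{15} = -224256.

-224256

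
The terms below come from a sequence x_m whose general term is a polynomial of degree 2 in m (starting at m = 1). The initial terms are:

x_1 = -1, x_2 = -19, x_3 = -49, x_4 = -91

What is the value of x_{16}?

1st diffs: -18, -30, -42.
2nd diffs: -12, -12 (constant).
Newton forward-difference form: x_m = -1 + (-18)·C(m-1,1) + (-12)·C(m-1,2).
At m = 16: m-1 = 15, so x_{16} = -1 - 270 - 1260 = -1531.

-1531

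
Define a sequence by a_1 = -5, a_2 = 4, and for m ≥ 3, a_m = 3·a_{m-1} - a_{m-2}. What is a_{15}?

a_3 = 17  a_4 = 47  a_5 = 124  …  a_{12} = 104669  a_{13} = 274027  a_{14} = 717412  a_{15} = 1878209.

1878209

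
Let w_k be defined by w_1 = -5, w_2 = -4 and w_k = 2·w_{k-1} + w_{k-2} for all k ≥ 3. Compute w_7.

Applying the relation repeatedly:
w_3 = -13;  w_4 = -30;  w_5 = -73;  w_6 = -176;  w_7 = -425.

-425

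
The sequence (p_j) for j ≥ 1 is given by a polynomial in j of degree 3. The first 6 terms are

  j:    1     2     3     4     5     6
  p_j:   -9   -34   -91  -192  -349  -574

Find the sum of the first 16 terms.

-42904

1st diffs: -25, -57, -101, -157, -225.
2nd diffs: -32, -44, -56, -68.
3rd diffs: -12, -12, -12 (constant).
Newton forward-difference form: p_j = -9 + (-25)·C(j-1,1) + (-32)·C(j-1,2) + (-12)·C(j-1,3).
Continuing: …, -879, -1276, -1777, -2394, …, p_{16} = -9204.
Summing j = 1..16 (16 terms) gives -42904.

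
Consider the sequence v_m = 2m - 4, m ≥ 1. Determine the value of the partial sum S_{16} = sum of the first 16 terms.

Over m = 1..16: Σm = 136.
Total = (2)·136 + (-4)·16 = 208.

208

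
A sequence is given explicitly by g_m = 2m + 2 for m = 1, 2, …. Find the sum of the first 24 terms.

Over m = 1..24: Σm = 300.
Total = (2)·300 + (2)·24 = 648.

648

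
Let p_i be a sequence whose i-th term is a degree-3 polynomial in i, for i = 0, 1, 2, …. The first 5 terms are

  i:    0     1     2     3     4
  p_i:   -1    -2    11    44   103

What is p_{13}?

1st diffs: -1, 13, 33, 59.
2nd diffs: 14, 20, 26.
3rd diffs: 6, 6 (constant).
Newton forward-difference form: p_i = -1 + (-1)·C(i,1) + 14·C(i,2) + 6·C(i,3).
At i = 13: i = 13, so p_{13} = -1 - 13 + 1092 + 1716 = 2794.

2794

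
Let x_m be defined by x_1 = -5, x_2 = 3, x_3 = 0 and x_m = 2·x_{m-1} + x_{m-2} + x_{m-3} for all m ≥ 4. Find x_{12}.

Iterate the recurrence:
x_4 = -2, x_5 = -1, x_6 = -4, x_7 = -11, x_8 = -27, x_9 = -69, x_{10} = -176, x_{11} = -448, x_{12} = -1141.

-1141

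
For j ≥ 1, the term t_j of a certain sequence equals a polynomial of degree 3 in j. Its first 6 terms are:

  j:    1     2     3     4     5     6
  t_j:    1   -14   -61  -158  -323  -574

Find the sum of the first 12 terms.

-16928

1st diffs: -15, -47, -97, -165, -251.
2nd diffs: -32, -50, -68, -86.
3rd diffs: -18, -18, -18 (constant).
So t_j = -3j^3 + 2j^2 + 2.
Continuing: …, -929, -1406, -2023, -2798, …, t_{12} = -4894.
Summing j = 1..12 (12 terms) gives -16928.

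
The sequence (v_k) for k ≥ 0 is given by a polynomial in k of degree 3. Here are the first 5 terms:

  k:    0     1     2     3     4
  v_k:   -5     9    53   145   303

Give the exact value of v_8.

1955

1st diffs: 14, 44, 92, 158.
2nd diffs: 30, 48, 66.
3rd diffs: 18, 18 (constant).
So v_k = 3k^3 + 6k^2 + 5k - 5.
Evaluating at k = 8 gives v_8 = 1955.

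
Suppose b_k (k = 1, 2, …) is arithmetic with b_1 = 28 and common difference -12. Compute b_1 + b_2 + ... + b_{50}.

b_k = 28 + (k - 1)·(-12).
b_{50} = -560; S = 50·(28 + (-560))/2 = -13300.

-13300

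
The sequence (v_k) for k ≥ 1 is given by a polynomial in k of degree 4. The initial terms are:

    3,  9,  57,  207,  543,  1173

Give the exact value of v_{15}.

1st diffs: 6, 48, 150, 336, 630.
2nd diffs: 42, 102, 186, 294.
3rd diffs: 60, 84, 108.
4th diffs: 24, 24 (constant).
Newton forward-difference form: v_k = 3 + 6·C(k-1,1) + 42·C(k-1,2) + 60·C(k-1,3) + 24·C(k-1,4).
At k = 15: k-1 = 14, so v_{15} = 3 + 84 + 3822 + 21840 + 24024 = 49773.

49773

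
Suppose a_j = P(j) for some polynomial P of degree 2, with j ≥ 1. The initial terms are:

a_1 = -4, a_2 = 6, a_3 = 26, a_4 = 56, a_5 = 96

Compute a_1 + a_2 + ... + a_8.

1st diffs: 10, 20, 30, 40.
2nd diffs: 10, 10, 10 (constant).
Newton forward-difference form: a_j = -4 + 10·C(j-1,1) + 10·C(j-1,2).
Continuing: 146, 206, 276.
Summing j = 1..8 (8 terms) gives 808.

808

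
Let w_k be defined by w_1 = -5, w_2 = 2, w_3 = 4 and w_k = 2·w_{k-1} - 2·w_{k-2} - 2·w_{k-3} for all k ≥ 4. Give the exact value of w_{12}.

1904

w_4 = 14; w_5 = 16; w_6 = -4; w_7 = -68; w_8 = -160; w_9 = -176; w_{10} = 104; w_{11} = 880; w_{12} = 1904.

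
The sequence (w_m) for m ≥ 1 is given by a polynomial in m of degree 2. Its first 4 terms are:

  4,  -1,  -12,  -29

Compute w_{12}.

1st diffs: -5, -11, -17.
2nd diffs: -6, -6 (constant).
So w_m = -3m^2 + 4m + 3.
Evaluating at m = 12 gives w_{12} = -381.

-381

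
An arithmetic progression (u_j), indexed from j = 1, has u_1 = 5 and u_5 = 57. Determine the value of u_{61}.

Common difference d = (57 - 5) / (5 - 1) = 13.
u_j = 5 + (j - 1)·13.
u_{61} = 5 + 60·13 = 785.

785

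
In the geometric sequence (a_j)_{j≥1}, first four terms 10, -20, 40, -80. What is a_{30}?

-5368709120

Common ratio r = -2.
a_j = 10·(-2)^(j-1).
a_{30} = 10·(-2)^29 = -5368709120.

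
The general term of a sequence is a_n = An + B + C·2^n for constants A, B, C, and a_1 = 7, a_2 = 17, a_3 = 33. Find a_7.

409

The three given values yield: A + B + 2C = 7; 2A + B + 4C = 17; 3A + B + 8C = 33.
Subtracting the first from the second: A + 2C = 10.
Subtracting the second from the third: A + 4C = 16.
Solving: C = 3, A = 4, then B = -3.
Therefore a_7 = 28 + (-3) + 3·128 = 409.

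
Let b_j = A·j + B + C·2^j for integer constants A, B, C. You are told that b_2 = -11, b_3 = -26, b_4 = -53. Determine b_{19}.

-1572914

Plug in j = 2, 3, 4: 2A + B + 4C = -11; 3A + B + 8C = -26; 4A + B + 16C = -53.
Subtracting the first from the second: A + 4C = -15.
Subtracting the second from the third: A + 8C = -27.
Solving: C = -3, A = -3, then B = 7.
So b_j = -3·j + 7 + (-3)·2^j; at j=19 this is -1572914.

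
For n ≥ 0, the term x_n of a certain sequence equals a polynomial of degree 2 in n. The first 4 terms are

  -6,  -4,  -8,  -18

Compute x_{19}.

1st diffs: 2, -4, -10.
2nd diffs: -6, -6 (constant).
Newton forward-difference form: x_n = -6 + 2·C(n,1) + (-6)·C(n,2).
At n = 19: n = 19, so x_{19} = -6 + 38 - 1026 = -994.

-994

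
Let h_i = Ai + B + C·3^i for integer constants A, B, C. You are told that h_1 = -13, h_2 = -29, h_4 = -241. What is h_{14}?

-14348885

The three given values yield: A + B + 3C = -13; 2A + B + 9C = -29; 4A + B + 81C = -241.
Subtracting the first from the second: A + 6C = -16.
Subtracting the second from the third: 2A + 72C = -212.
Solving: C = -3, A = 2, then B = -6.
Therefore h_{14} = 28 + (-6) + (-3)·4782969 = -14348885.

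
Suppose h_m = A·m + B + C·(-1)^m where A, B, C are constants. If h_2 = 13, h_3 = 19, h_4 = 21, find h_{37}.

The three given values yield: 2A + B + C = 13; 3A + B - C = 19; 4A + B + C = 21.
Subtracting the first from the second: A - 2C = 6.
Subtracting the second from the third: A + 2C = 2.
Solving: C = -1, A = 4, then B = 6.
So h_m = 4·m + 6 + (-1)·(-1)^m; at m=37 this is 155.

155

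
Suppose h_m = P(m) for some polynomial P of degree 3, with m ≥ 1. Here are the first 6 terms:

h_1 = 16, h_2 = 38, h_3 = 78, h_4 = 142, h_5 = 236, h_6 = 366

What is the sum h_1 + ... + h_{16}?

23896

1st diffs: 22, 40, 64, 94, 130.
2nd diffs: 18, 24, 30, 36.
3rd diffs: 6, 6, 6 (constant).
So h_m = m^3 + 3m^2 + 6m + 6.
Continuing: …, 538, 758, 1032, 1366, …, h_{16} = 4966.
Summing m = 1..16 (16 terms) gives 23896.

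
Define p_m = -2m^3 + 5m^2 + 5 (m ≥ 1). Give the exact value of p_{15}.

-5620

p_{15} = -2·15^3 + 5·15^2 + 5 = -5620.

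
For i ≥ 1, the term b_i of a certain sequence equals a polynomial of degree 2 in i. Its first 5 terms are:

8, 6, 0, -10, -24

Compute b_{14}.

1st diffs: -2, -6, -10, -14.
2nd diffs: -4, -4, -4 (constant).
Newton forward-difference form: b_i = 8 + (-2)·C(i-1,1) + (-4)·C(i-1,2).
At i = 14: i-1 = 13, so b_{14} = 8 - 26 - 312 = -330.

-330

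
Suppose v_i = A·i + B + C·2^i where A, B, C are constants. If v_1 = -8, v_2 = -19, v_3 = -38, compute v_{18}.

-1048627

At i = 1, 2, 3: A + B + 2C = -8; 2A + B + 4C = -19; 3A + B + 8C = -38.
Subtracting the first from the second: A + 2C = -11.
Subtracting the second from the third: A + 4C = -19.
Solving: C = -4, A = -3, then B = 3.
Therefore v_{18} = -54 + 3 + (-4)·262144 = -1048627.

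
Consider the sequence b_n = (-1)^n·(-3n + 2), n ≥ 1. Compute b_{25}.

73

(-1)^25 = -1; -3n + 2 at n=25 is -73; so b_{25} = 73.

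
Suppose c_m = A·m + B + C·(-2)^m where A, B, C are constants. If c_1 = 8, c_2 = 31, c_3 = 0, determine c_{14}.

49231

Plug in m = 1, 2, 3: A + B - 2C = 8; 2A + B + 4C = 31; 3A + B - 8C = 0.
Subtracting the first from the second: A + 6C = 23.
Subtracting the second from the third: A - 12C = -31.
Solving: C = 3, A = 5, then B = 9.
Hence c_{14} = 5·14 + 9 + 3·16384 = 49231.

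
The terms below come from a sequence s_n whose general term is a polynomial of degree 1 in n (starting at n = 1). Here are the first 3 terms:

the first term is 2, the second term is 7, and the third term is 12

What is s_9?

42

1st diffs: 5, 5 (constant).
So s_n = 5n - 3.
Evaluating at n = 9 gives s_9 = 42.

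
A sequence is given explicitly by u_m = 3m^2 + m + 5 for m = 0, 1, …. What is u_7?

159

u_7 = 3·7^2 + 1·7 + 5 = 159.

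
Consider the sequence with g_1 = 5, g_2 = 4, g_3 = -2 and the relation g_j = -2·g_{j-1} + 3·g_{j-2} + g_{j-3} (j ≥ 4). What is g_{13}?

-253919

Iterate the recurrence:
g_4 = 21, g_5 = -44, g_6 = 149, g_7 = -409, g_8 = 1221, g_9 = -3520, g_{10} = 10294, g_{11} = -29927, g_{12} = 87216, g_{13} = -253919.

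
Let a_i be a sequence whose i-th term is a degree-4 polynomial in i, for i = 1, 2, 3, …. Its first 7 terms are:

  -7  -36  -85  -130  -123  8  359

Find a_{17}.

54249

1st diffs: -29, -49, -45, 7, 131, 351.
2nd diffs: -20, 4, 52, 124, 220.
3rd diffs: 24, 48, 72, 96.
4th diffs: 24, 24, 24 (constant).
So a_i = i^4 - 6i^3 + i^2 - 5i + 2.
Evaluating at i = 17 gives a_{17} = 54249.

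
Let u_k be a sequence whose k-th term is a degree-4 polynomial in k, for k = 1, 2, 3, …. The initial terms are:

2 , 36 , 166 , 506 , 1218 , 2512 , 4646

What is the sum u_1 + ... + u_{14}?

1st diffs: 34, 130, 340, 712, 1294, 2134.
2nd diffs: 96, 210, 372, 582, 840.
3rd diffs: 114, 162, 210, 258.
4th diffs: 48, 48, 48 (constant).
So u_k = 2k^4 - k^3 + 4k^2 - k - 2.
Continuing: …, 7926, 12706, 19388, 28422, …, u_{14} = 74856.
Summing k = 1..14 (14 terms) gives 248276.

248276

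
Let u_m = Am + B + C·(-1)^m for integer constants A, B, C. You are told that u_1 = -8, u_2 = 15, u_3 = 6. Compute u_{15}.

Write the equations: A + B - C = -8; 2A + B + C = 15; 3A + B - C = 6.
Subtracting the first from the second: A + 2C = 23.
Subtracting the second from the third: A - 2C = -9.
Solving: C = 8, A = 7, then B = -7.
Therefore u_{15} = 105 + (-7) + 8·(-1) = 90.

90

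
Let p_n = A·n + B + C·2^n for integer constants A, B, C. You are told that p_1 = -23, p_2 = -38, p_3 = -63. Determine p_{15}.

The three given values yield: A + B + 2C = -23; 2A + B + 4C = -38; 3A + B + 8C = -63.
Subtracting the first from the second: A + 2C = -15.
Subtracting the second from the third: A + 4C = -25.
Solving: C = -5, A = -5, then B = -8.
So p_n = -5·n + (-8) + (-5)·2^n; at n=15 this is -163923.

-163923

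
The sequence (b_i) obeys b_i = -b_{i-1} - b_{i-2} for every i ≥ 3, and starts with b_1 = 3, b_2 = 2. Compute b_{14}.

Step forward from the initial values:
b_3 = -5  b_4 = 3  b_5 = 2  …  b_{11} = 2  b_{12} = -5  b_{13} = 3  b_{14} = 2.

2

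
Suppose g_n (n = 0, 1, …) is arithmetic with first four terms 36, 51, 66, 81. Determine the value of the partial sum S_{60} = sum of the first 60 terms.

28710

Common difference d = 15.
g_n = 36 + (n - 0)·15.
g_{59} = 921; S = 60·(36 + 921)/2 = 28710.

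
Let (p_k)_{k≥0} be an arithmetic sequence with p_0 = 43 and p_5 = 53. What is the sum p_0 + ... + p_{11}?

Common difference d = (53 - 43) / (5 - 0) = 2.
p_k = 43 + (k - 0)·2.
p_{11} = 65; S = 12·(43 + 65)/2 = 648.

648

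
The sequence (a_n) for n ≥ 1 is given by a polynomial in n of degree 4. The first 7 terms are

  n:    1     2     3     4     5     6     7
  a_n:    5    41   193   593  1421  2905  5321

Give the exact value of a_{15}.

1st diffs: 36, 152, 400, 828, 1484, 2416.
2nd diffs: 116, 248, 428, 656, 932.
3rd diffs: 132, 180, 228, 276.
4th diffs: 48, 48, 48 (constant).
Newton forward-difference form: a_n = 5 + 36·C(n-1,1) + 116·C(n-1,2) + 132·C(n-1,3) + 48·C(n-1,4).
At n = 15: n-1 = 14, so a_{15} = 5 + 504 + 10556 + 48048 + 48048 = 107161.

107161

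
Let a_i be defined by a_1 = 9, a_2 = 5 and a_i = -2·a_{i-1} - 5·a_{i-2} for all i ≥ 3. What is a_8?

Step forward from the initial values:
a_3 = -55; a_4 = 85; a_5 = 105; a_6 = -635; a_7 = 745; a_8 = 1685.

1685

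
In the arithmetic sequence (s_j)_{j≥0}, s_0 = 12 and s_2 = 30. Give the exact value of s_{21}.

201

Common difference d = (30 - 12) / (2 - 0) = 9.
s_j = 12 + (j - 0)·9.
s_{21} = 12 + 21·9 = 201.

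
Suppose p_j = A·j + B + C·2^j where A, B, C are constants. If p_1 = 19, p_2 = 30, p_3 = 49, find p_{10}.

Plug in j = 1, 2, 3: A + B + 2C = 19; 2A + B + 4C = 30; 3A + B + 8C = 49.
Subtracting the first from the second: A + 2C = 11.
Subtracting the second from the third: A + 4C = 19.
Solving: C = 4, A = 3, then B = 8.
Hence p_{10} = 3·10 + 8 + 4·1024 = 4134.

4134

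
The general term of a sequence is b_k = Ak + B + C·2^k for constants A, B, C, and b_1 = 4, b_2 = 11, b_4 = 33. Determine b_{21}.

2097254

The three given values yield: A + B + 2C = 4; 2A + B + 4C = 11; 4A + B + 16C = 33.
Subtracting the first from the second: A + 2C = 7.
Subtracting the second from the third: 2A + 12C = 22.
Solving: C = 1, A = 5, then B = -3.
Therefore b_{21} = 105 + (-3) + 1·2097152 = 2097254.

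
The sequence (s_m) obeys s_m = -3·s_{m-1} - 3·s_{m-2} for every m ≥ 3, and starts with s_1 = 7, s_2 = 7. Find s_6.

252

Iterate the recurrence:
s_3 = -42, s_4 = 105, s_5 = -189, s_6 = 252.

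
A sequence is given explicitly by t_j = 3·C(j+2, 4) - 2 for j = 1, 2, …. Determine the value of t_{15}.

7138

C(17, 4) = 2380, so t_{15} = 7138.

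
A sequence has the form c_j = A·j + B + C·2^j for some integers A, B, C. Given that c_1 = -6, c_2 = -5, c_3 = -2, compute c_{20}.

Write the equations: A + B + 2C = -6; 2A + B + 4C = -5; 3A + B + 8C = -2.
Subtracting the first from the second: A + 2C = 1.
Subtracting the second from the third: A + 4C = 3.
Solving: C = 1, A = -1, then B = -7.
Therefore c_{20} = -20 + (-7) + 1·1048576 = 1048549.

1048549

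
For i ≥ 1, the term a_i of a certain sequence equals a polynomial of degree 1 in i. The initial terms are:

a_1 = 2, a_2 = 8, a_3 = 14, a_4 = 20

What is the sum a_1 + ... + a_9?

1st diffs: 6, 6, 6 (constant).
So a_i = 6i - 4.
Continuing: …, 26, 32, 38, 44, …, a_9 = 50.
Summing i = 1..9 (9 terms) gives 234.

234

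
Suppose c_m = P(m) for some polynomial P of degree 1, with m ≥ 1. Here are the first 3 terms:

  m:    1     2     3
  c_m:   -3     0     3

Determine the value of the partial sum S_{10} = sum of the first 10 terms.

105

1st diffs: 3, 3 (constant).
So c_m = 3m - 6.
Continuing: …, 6, 9, 12, 15, …, c_{10} = 24.
Summing m = 1..10 (10 terms) gives 105.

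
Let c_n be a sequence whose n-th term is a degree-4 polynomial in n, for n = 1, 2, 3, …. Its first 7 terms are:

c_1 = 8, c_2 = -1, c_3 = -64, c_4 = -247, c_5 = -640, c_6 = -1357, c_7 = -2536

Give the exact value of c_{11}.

1st diffs: -9, -63, -183, -393, -717, -1179.
2nd diffs: -54, -120, -210, -324, -462.
3rd diffs: -66, -90, -114, -138.
4th diffs: -24, -24, -24 (constant).
Newton forward-difference form: c_n = 8 + (-9)·C(n-1,1) + (-54)·C(n-1,2) + (-66)·C(n-1,3) + (-24)·C(n-1,4).
At n = 11: n-1 = 10, so c_{11} = 8 - 90 - 2430 - 7920 - 5040 = -15472.

-15472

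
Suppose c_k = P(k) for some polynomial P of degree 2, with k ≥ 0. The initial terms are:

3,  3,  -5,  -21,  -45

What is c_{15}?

1st diffs: 0, -8, -16, -24.
2nd diffs: -8, -8, -8 (constant).
So c_k = -4k^2 + 4k + 3.
Evaluating at k = 15 gives c_{15} = -837.

-837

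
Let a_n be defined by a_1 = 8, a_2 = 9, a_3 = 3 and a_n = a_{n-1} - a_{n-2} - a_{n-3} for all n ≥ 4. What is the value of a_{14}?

Compute successive terms:
a_4 = -14; a_5 = -26; a_6 = -15; …; a_{11} = -157; a_{12} = -178; a_{13} = 14; a_{14} = 349.

349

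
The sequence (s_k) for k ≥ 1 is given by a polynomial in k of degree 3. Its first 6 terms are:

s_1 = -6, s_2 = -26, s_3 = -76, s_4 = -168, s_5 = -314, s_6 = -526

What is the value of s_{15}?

-7384

1st diffs: -20, -50, -92, -146, -212.
2nd diffs: -30, -42, -54, -66.
3rd diffs: -12, -12, -12 (constant).
So s_k = -2k^3 - 3k^2 + 3k - 4.
Evaluating at k = 15 gives s_{15} = -7384.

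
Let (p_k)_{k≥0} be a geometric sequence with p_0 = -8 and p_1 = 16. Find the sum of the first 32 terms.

Common ratio r = -2.
p_k = (-8)·(-2)^(k-0).
S = (-8)·((-2)^32 - 1)/(-2 - 1) = (-8)·(4294967296 - 1)/(-3) = 11453246120.

11453246120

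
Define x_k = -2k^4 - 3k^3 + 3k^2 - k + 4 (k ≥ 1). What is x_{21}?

-415439

x_{21} = -2·21^4 - 3·21^3 + 3·21^2 - 1·21 + 4 = -415439.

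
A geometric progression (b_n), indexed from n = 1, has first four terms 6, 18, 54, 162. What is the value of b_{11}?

Common ratio r = 3.
b_n = 6·3^(n-1).
b_{11} = 6·3^10 = 354294.

354294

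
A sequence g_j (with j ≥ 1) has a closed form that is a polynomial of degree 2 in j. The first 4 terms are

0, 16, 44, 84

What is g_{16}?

1500

1st diffs: 16, 28, 40.
2nd diffs: 12, 12 (constant).
Newton forward-difference form: g_j = 16·C(j-1,1) + 12·C(j-1,2).
At j = 16: j-1 = 15, so g_{16} = 240 + 1260 = 1500.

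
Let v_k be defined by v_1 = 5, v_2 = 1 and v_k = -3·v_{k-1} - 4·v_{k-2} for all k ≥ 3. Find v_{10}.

-1775

Iterate the recurrence:
v_3 = -23  v_4 = 65  v_5 = -103  v_6 = 49  v_7 = 265  v_8 = -991  v_9 = 1913  v_{10} = -1775.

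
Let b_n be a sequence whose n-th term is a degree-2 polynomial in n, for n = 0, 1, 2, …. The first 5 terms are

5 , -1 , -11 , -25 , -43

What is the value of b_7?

1st diffs: -6, -10, -14, -18.
2nd diffs: -4, -4, -4 (constant).
Newton forward-difference form: b_n = 5 + (-6)·C(n,1) + (-4)·C(n,2).
At n = 7: n = 7, so b_7 = 5 - 42 - 84 = -121.

-121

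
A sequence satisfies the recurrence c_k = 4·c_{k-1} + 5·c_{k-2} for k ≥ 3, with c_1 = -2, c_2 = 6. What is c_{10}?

1302086

Iterate the recurrence:
c_3 = 14; c_4 = 86; c_5 = 414; c_6 = 2086; c_7 = 10414; c_8 = 52086; c_9 = 260414; c_{10} = 1302086.
(Characteristic roots are 5 and -1.)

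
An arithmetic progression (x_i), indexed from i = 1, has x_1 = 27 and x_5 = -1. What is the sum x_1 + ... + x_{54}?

-8559

Common difference d = (-1 - 27) / (5 - 1) = -7.
x_i = 27 + (i - 1)·(-7).
x_{54} = -344; S = 54·(27 + (-344))/2 = -8559.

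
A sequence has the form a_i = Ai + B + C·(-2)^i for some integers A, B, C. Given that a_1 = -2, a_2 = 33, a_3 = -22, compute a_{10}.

5173

At i = 1, 2, 3: A + B - 2C = -2; 2A + B + 4C = 33; 3A + B - 8C = -22.
Subtracting the first from the second: A + 6C = 35.
Subtracting the second from the third: A - 12C = -55.
Solving: C = 5, A = 5, then B = 3.
So a_i = 5·i + 3 + 5·(-2)^i; at i=10 this is 5173.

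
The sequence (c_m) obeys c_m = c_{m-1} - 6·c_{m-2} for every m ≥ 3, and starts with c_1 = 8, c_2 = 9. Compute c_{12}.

Applying the relation repeatedly:
c_3 = -39, c_4 = -93, c_5 = 141, c_6 = 699, c_7 = -147, c_8 = -4341, c_9 = -3459, c_{10} = 22587, c_{11} = 43341, c_{12} = -92181.

-92181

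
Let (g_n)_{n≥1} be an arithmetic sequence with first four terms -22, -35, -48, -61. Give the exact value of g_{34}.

-451

Common difference d = -13.
g_n = -22 + (n - 1)·(-13).
g_{34} = -22 + 33·(-13) = -451.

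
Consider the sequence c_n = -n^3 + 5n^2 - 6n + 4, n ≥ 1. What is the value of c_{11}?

c_{11} = -1·11^3 + 5·11^2 - 6·11 + 4 = -788.

-788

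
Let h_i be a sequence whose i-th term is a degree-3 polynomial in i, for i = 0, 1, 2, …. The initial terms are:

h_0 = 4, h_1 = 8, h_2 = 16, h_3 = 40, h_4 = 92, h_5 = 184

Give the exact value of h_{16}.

7268

1st diffs: 4, 8, 24, 52, 92.
2nd diffs: 4, 16, 28, 40.
3rd diffs: 12, 12, 12 (constant).
So h_i = 2i^3 - 4i^2 + 6i + 4.
Evaluating at i = 16 gives h_{16} = 7268.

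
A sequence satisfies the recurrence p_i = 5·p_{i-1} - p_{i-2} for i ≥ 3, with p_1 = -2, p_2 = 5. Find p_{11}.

Applying the relation repeatedly:
p_3 = 27; p_4 = 130; p_5 = 623; p_6 = 2985; p_7 = 14302; p_8 = 68525; p_9 = 328323; p_{10} = 1573090; p_{11} = 7537127.

7537127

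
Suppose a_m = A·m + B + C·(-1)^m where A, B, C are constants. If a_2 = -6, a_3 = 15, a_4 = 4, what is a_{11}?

55

Plug in m = 2, 3, 4: 2A + B + C = -6; 3A + B - C = 15; 4A + B + C = 4.
Subtracting the first from the second: A - 2C = 21.
Subtracting the second from the third: A + 2C = -11.
Solving: C = -8, A = 5, then B = -8.
Therefore a_{11} = 55 + (-8) + (-8)·(-1) = 55.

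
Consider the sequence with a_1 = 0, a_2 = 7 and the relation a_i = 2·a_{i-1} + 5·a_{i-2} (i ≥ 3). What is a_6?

707

a_3 = 14;  a_4 = 63;  a_5 = 196;  a_6 = 707.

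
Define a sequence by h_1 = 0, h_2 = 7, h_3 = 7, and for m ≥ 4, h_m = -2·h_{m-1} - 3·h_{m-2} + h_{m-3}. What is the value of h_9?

-315

Applying the relation repeatedly:
h_4 = -35  h_5 = 56  h_6 = 0  h_7 = -203  h_8 = 462  h_9 = -315.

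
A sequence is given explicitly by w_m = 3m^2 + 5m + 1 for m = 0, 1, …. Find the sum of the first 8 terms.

568

Over m = 0..7: Σm = 28, Σm² = 140.
Total = (3)·140 + (5)·28 + (1)·8 = 568.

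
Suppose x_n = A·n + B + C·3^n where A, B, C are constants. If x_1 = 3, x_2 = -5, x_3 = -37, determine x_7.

Plug in n = 1, 2, 3: A + B + 3C = 3; 2A + B + 9C = -5; 3A + B + 27C = -37.
Subtracting the first from the second: A + 6C = -8.
Subtracting the second from the third: A + 18C = -32.
Solving: C = -2, A = 4, then B = 5.
Therefore x_7 = 28 + 5 + (-2)·2187 = -4341.

-4341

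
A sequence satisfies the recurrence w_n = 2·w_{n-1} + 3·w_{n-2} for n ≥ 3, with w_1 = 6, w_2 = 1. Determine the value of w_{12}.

Compute successive terms:
w_3 = 20; w_4 = 43; w_5 = 146; w_6 = 421; w_7 = 1280; w_8 = 3823; w_9 = 11486; w_{10} = 34441; w_{11} = 103340; w_{12} = 310003.
(Characteristic roots are 3 and -1.)

310003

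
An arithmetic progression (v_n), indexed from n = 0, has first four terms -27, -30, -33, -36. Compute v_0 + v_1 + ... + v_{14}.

Common difference d = -3.
v_n = -27 + (n - 0)·(-3).
v_{14} = -69; S = 15·(-27 + (-69))/2 = -720.

-720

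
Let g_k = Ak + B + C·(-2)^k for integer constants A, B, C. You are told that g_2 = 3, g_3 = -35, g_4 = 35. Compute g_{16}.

Plug in k = 2, 3, 4: 2A + B + 4C = 3; 3A + B - 8C = -35; 4A + B + 16C = 35.
Subtracting the first from the second: A - 12C = -38.
Subtracting the second from the third: A + 24C = 70.
Solving: C = 3, A = -2, then B = -5.
Hence g_{16} = -2·16 + (-5) + 3·65536 = 196571.

196571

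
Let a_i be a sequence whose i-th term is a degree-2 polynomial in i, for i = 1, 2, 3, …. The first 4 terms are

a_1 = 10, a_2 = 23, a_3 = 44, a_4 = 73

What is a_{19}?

1st diffs: 13, 21, 29.
2nd diffs: 8, 8 (constant).
Newton forward-difference form: a_i = 10 + 13·C(i-1,1) + 8·C(i-1,2).
At i = 19: i-1 = 18, so a_{19} = 10 + 234 + 1224 = 1468.

1468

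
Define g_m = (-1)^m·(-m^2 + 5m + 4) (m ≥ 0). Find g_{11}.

(-1)^11 = -1; -m^2 + 5m + 4 at m=11 is -62; so g_{11} = 62.

62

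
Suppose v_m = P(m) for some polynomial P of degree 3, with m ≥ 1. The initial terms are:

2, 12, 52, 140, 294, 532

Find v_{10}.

2684

1st diffs: 10, 40, 88, 154, 238.
2nd diffs: 30, 48, 66, 84.
3rd diffs: 18, 18, 18 (constant).
So v_m = 3m^3 - 3m^2 - 2m + 4.
Evaluating at m = 10 gives v_{10} = 2684.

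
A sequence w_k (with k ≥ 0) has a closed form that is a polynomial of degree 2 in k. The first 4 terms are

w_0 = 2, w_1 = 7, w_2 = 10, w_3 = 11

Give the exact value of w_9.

1st diffs: 5, 3, 1.
2nd diffs: -2, -2 (constant).
So w_k = -k^2 + 6k + 2.
Evaluating at k = 9 gives w_9 = -25.

-25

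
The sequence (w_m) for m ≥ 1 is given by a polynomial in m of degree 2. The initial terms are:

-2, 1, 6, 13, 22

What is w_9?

78

1st diffs: 3, 5, 7, 9.
2nd diffs: 2, 2, 2 (constant).
Newton forward-difference form: w_m = -2 + 3·C(m-1,1) + 2·C(m-1,2).
At m = 9: m-1 = 8, so w_9 = -2 + 24 + 56 = 78.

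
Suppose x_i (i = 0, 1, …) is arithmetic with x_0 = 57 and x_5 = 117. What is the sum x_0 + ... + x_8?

Common difference d = (117 - 57) / (5 - 0) = 12.
x_i = 57 + (i - 0)·12.
x_8 = 153; S = 9·(57 + 153)/2 = 945.

945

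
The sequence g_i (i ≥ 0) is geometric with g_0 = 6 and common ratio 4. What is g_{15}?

g_i = 6·4^(i-0).
g_{15} = 6·4^15 = 6442450944.

6442450944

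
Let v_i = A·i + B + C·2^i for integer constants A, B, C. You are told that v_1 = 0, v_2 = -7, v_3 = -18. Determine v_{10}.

Plug in i = 1, 2, 3: A + B + 2C = 0; 2A + B + 4C = -7; 3A + B + 8C = -18.
Subtracting the first from the second: A + 2C = -7.
Subtracting the second from the third: A + 4C = -11.
Solving: C = -2, A = -3, then B = 7.
Therefore v_{10} = -30 + 7 + (-2)·1024 = -2071.

-2071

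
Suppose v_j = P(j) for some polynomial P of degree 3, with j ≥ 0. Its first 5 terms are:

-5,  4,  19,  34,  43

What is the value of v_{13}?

1st diffs: 9, 15, 15, 9.
2nd diffs: 6, 0, -6.
3rd diffs: -6, -6 (constant).
So v_j = -j^3 + 6j^2 + 4j - 5.
Evaluating at j = 13 gives v_{13} = -1136.

-1136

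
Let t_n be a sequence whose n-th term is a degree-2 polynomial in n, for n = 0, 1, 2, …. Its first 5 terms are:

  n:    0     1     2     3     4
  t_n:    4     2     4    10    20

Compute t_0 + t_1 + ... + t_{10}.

594

1st diffs: -2, 2, 6, 10.
2nd diffs: 4, 4, 4 (constant).
Newton forward-difference form: t_n = 4 + (-2)·C(n,1) + 4·C(n,2).
Continuing: …, 34, 52, 74, 100, …, t_{10} = 164.
Summing n = 0..10 (11 terms) gives 594.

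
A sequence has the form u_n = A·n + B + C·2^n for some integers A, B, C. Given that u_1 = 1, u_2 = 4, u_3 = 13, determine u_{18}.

At n = 1, 2, 3: A + B + 2C = 1; 2A + B + 4C = 4; 3A + B + 8C = 13.
Subtracting the first from the second: A + 2C = 3.
Subtracting the second from the third: A + 4C = 9.
Solving: C = 3, A = -3, then B = -2.
Hence u_{18} = -3·18 + (-2) + 3·262144 = 786376.

786376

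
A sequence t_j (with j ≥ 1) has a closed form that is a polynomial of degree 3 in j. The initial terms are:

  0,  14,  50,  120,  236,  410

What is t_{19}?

13410

1st diffs: 14, 36, 70, 116, 174.
2nd diffs: 22, 34, 46, 58.
3rd diffs: 12, 12, 12 (constant).
Newton forward-difference form: t_j = 14·C(j-1,1) + 22·C(j-1,2) + 12·C(j-1,3).
At j = 19: j-1 = 18, so t_{19} = 252 + 3366 + 9792 = 13410.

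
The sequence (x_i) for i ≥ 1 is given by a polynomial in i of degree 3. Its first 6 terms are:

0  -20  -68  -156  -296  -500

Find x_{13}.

1st diffs: -20, -48, -88, -140, -204.
2nd diffs: -28, -40, -52, -64.
3rd diffs: -12, -12, -12 (constant).
Newton forward-difference form: x_i = (-20)·C(i-1,1) + (-28)·C(i-1,2) + (-12)·C(i-1,3).
At i = 13: i-1 = 12, so x_{13} = -240 - 1848 - 2640 = -4728.

-4728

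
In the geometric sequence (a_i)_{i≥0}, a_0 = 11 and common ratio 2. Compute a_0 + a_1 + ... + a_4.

341

a_i = 11·2^(i-0).
S = 11·(2^5 - 1)/(2 - 1) = 11·(32 - 1)/(1) = 341.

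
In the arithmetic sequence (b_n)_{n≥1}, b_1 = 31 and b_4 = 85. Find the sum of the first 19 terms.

3667

Common difference d = (85 - 31) / (4 - 1) = 18.
b_n = 31 + (n - 1)·18.
b_{19} = 355; S = 19·(31 + 355)/2 = 3667.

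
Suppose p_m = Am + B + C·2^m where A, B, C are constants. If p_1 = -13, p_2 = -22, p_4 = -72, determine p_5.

Plug in m = 1, 2, 4: A + B + 2C = -13; 2A + B + 4C = -22; 4A + B + 16C = -72.
Subtracting the first from the second: A + 2C = -9.
Subtracting the second from the third: 2A + 12C = -50.
Solving: C = -4, A = -1, then B = -4.
So p_m = -1·m + (-4) + (-4)·2^m; at m=5 this is -137.

-137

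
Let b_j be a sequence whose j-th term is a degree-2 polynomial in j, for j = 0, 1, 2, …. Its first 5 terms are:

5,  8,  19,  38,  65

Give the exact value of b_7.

1st diffs: 3, 11, 19, 27.
2nd diffs: 8, 8, 8 (constant).
Newton forward-difference form: b_j = 5 + 3·C(j,1) + 8·C(j,2).
At j = 7: j = 7, so b_7 = 5 + 21 + 168 = 194.

194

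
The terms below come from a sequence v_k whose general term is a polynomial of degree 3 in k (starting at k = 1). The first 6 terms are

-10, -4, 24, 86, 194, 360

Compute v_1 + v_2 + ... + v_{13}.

1st diffs: 6, 28, 62, 108, 166.
2nd diffs: 22, 34, 46, 58.
3rd diffs: 12, 12, 12 (constant).
Newton forward-difference form: v_k = -10 + 6·C(k-1,1) + 22·C(k-1,2) + 12·C(k-1,3).
Continuing: …, 596, 914, 1326, 1844, …, v_{13} = 4154.
Summing k = 1..13 (13 terms) gives 15210.

15210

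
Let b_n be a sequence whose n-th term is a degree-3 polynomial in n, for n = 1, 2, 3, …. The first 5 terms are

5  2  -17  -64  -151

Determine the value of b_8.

1st diffs: -3, -19, -47, -87.
2nd diffs: -16, -28, -40.
3rd diffs: -12, -12 (constant).
So b_n = -2n^3 + 4n^2 - n + 4.
Evaluating at n = 8 gives b_8 = -772.

-772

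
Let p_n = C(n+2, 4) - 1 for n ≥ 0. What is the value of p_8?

209

C(10, 4) = 210, so p_8 = 209.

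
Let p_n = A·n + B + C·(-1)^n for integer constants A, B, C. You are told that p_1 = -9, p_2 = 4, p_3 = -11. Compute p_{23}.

The three given values yield: A + B - C = -9; 2A + B + C = 4; 3A + B - C = -11.
Subtracting the first from the second: A + 2C = 13.
Subtracting the second from the third: A - 2C = -15.
Solving: C = 7, A = -1, then B = -1.
Hence p_{23} = -1·23 + (-1) + 7·(-1) = -31.

-31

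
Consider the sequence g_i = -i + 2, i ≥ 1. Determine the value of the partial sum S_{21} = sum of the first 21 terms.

Over i = 1..21: Σi = 231.
Total = (-1)·231 + (2)·21 = -189.

-189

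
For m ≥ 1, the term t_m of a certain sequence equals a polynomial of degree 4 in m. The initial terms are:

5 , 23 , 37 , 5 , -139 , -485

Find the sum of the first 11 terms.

1st diffs: 18, 14, -32, -144, -346.
2nd diffs: -4, -46, -112, -202.
3rd diffs: -42, -66, -90.
4th diffs: -24, -24 (constant).
So t_m = -m^4 + 3m^3 + 5m^2 - 3m + 1.
Continuing: …, -1147, -2263, -3995, -6529, …, t_{11} = -10075.
Summing m = 1..11 (11 terms) gives -24563.

-24563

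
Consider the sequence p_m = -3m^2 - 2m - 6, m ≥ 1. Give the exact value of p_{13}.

p_{13} = -3·13^2 - 2·13 - 6 = -539.

-539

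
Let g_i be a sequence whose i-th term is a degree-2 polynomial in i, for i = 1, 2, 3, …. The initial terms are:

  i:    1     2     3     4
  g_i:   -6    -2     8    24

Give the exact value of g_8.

1st diffs: 4, 10, 16.
2nd diffs: 6, 6 (constant).
So g_i = 3i^2 - 5i - 4.
Evaluating at i = 8 gives g_8 = 148.

148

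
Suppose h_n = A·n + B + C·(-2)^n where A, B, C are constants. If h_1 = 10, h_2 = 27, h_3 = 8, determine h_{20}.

At n = 1, 2, 3: A + B - 2C = 10; 2A + B + 4C = 27; 3A + B - 8C = 8.
Subtracting the first from the second: A + 6C = 17.
Subtracting the second from the third: A - 12C = -19.
Solving: C = 2, A = 5, then B = 9.
So h_n = 5·n + 9 + 2·(-2)^n; at n=20 this is 2097261.

2097261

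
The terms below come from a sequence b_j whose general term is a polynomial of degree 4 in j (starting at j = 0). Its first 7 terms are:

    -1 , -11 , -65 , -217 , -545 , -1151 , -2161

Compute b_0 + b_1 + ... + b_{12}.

1st diffs: -10, -54, -152, -328, -606, -1010.
2nd diffs: -44, -98, -176, -278, -404.
3rd diffs: -54, -78, -102, -126.
4th diffs: -24, -24, -24 (constant).
Newton forward-difference form: b_j = -1 + (-10)·C(j,1) + (-44)·C(j,2) + (-54)·C(j,3) + (-24)·C(j,4).
Continuing: …, -3725, -6017, -9235, -13601, …, b_{12} = -26785.
Summing j = 0..12 (13 terms) gives -82875.

-82875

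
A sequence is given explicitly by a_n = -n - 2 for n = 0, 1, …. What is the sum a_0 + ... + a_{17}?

-189

Over n = 0..17: Σn = 153.
Total = (-1)·153 + (-2)·18 = -189.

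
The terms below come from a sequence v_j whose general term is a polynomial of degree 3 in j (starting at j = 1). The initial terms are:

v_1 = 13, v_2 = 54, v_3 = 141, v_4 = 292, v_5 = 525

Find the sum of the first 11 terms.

1st diffs: 41, 87, 151, 233.
2nd diffs: 46, 64, 82.
3rd diffs: 18, 18 (constant).
Newton forward-difference form: v_j = 13 + 41·C(j-1,1) + 46·C(j-1,2) + 18·C(j-1,3).
Continuing: …, 858, 1309, 1896, 2637, …, v_{11} = 4653.
Summing j = 1..11 (11 terms) gives 15928.

15928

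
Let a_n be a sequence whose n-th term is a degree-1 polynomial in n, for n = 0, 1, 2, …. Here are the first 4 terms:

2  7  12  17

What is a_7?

1st diffs: 5, 5, 5 (constant).
So a_n = 5n + 2.
Evaluating at n = 7 gives a_7 = 37.

37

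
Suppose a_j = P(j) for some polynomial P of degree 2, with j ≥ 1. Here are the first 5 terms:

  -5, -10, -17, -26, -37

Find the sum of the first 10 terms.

1st diffs: -5, -7, -9, -11.
2nd diffs: -2, -2, -2 (constant).
Newton forward-difference form: a_j = -5 + (-5)·C(j-1,1) + (-2)·C(j-1,2).
Continuing: …, -50, -65, -82, -101, …, a_{10} = -122.
Summing j = 1..10 (10 terms) gives -515.

-515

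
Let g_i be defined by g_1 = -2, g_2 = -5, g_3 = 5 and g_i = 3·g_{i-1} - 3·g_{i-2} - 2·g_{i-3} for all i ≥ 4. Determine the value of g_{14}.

64339

Step forward from the initial values:
g_4 = 34;  g_5 = 97;  g_6 = 179;  …;  g_{11} = -7799;  g_{12} = -7789;  g_{13} = 8458;  g_{14} = 64339.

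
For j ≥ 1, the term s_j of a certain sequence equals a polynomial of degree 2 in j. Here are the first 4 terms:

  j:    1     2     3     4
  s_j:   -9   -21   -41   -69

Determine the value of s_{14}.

-789

1st diffs: -12, -20, -28.
2nd diffs: -8, -8 (constant).
Newton forward-difference form: s_j = -9 + (-12)·C(j-1,1) + (-8)·C(j-1,2).
At j = 14: j-1 = 13, so s_{14} = -9 - 156 - 624 = -789.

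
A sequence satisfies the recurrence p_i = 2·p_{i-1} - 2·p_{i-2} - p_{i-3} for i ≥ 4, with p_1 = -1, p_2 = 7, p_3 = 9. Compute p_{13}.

-1105

Iterate the recurrence:
p_4 = 5  p_5 = -15  p_6 = -49  p_7 = -73  p_8 = -33  p_9 = 129  p_{10} = 397  p_{11} = 569  p_{12} = 215  p_{13} = -1105.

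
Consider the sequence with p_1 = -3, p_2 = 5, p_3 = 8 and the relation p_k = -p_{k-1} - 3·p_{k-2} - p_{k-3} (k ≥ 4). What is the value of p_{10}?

353

p_4 = -20;  p_5 = -9;  p_6 = 61;  p_7 = -14;  p_8 = -160;  p_9 = 141;  p_{10} = 353.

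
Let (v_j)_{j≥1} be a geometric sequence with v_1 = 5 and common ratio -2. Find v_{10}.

-2560

v_j = 5·(-2)^(j-1).
v_{10} = 5·(-2)^9 = -2560.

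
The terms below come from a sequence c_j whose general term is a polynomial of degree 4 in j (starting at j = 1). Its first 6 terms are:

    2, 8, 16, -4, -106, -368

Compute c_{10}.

1st diffs: 6, 8, -20, -102, -262.
2nd diffs: 2, -28, -82, -160.
3rd diffs: -30, -54, -78.
4th diffs: -24, -24 (constant).
Newton forward-difference form: c_j = 2 + 6·C(j-1,1) + 2·C(j-1,2) + (-30)·C(j-1,3) + (-24)·C(j-1,4).
At j = 10: j-1 = 9, so c_{10} = 2 + 54 + 72 - 2520 - 3024 = -5416.

-5416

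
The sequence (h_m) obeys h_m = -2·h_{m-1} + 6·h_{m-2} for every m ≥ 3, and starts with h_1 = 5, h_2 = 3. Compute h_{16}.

-264005760

Compute successive terms:
h_3 = 24;  h_4 = -30;  h_5 = 204;  …;  h_{13} = 5449920;  h_{14} = -19860672;  h_{15} = 72420864;  h_{16} = -264005760.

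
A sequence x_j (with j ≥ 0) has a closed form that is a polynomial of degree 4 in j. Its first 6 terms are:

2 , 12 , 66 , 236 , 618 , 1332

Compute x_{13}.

1st diffs: 10, 54, 170, 382, 714.
2nd diffs: 44, 116, 212, 332.
3rd diffs: 72, 96, 120.
4th diffs: 24, 24 (constant).
So x_j = j^4 + 6j^3 - 3j^2 + 6j + 2.
Evaluating at j = 13 gives x_{13} = 41316.

41316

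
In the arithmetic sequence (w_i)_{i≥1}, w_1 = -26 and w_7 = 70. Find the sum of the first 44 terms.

Common difference d = (70 - (-26)) / (7 - 1) = 16.
w_i = -26 + (i - 1)·16.
w_{44} = 662; S = 44·(-26 + 662)/2 = 13992.

13992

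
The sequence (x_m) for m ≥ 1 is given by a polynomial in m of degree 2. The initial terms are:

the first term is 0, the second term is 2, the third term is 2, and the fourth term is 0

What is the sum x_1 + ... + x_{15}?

1st diffs: 2, 0, -2.
2nd diffs: -2, -2 (constant).
Newton forward-difference form: x_m = 2·C(m-1,1) + (-2)·C(m-1,2).
Continuing: …, -4, -10, -18, -28, …, x_{15} = -154.
Summing m = 1..15 (15 terms) gives -700.

-700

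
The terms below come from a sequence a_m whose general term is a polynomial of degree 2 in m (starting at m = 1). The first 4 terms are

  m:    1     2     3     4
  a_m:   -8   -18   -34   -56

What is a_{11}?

-378

1st diffs: -10, -16, -22.
2nd diffs: -6, -6 (constant).
Newton forward-difference form: a_m = -8 + (-10)·C(m-1,1) + (-6)·C(m-1,2).
At m = 11: m-1 = 10, so a_{11} = -8 - 100 - 270 = -378.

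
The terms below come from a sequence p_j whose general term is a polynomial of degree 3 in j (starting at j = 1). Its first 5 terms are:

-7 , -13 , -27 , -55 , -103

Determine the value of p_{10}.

-853

1st diffs: -6, -14, -28, -48.
2nd diffs: -8, -14, -20.
3rd diffs: -6, -6 (constant).
So p_j = -j^3 + 2j^2 - 5j - 3.
Evaluating at j = 10 gives p_{10} = -853.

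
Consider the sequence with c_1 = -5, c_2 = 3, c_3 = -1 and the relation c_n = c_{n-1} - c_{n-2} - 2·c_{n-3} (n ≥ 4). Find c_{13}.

Iterate the recurrence:
c_4 = 6;  c_5 = 1;  c_6 = -3;  c_7 = -16;  c_8 = -15;  c_9 = 7;  c_{10} = 54;  c_{11} = 77;  c_{12} = 9;  c_{13} = -176.

-176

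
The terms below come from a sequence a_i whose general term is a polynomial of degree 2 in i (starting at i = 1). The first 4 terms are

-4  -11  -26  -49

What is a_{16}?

-949

1st diffs: -7, -15, -23.
2nd diffs: -8, -8 (constant).
Newton forward-difference form: a_i = -4 + (-7)·C(i-1,1) + (-8)·C(i-1,2).
At i = 16: i-1 = 15, so a_{16} = -4 - 105 - 840 = -949.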